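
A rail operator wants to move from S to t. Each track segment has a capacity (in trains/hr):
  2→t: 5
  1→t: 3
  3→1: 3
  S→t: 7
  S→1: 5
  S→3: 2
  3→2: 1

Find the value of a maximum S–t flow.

11

Augment S→t: bottleneck 7. Total 7.
Augment S→1→t: bottleneck 3. Total 10.
Augment S→3→2→t: bottleneck 1. Total 11.
No augmenting path remains in the residual graph.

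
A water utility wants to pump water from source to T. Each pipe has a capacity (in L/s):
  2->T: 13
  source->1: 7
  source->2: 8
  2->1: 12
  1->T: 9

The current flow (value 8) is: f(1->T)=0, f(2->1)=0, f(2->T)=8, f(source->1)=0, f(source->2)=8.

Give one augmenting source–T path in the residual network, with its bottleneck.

source->1->T, bottleneck 7

Residual along source->1->T: source->1: 7, 1->T: 9.
Bottleneck = min = 7.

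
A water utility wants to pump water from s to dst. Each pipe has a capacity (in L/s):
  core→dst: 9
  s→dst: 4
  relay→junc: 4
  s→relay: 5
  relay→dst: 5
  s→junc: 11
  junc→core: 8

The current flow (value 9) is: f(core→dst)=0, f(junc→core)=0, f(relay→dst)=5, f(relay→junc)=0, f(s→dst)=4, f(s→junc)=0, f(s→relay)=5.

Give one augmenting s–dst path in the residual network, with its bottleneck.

s→junc→core→dst, bottleneck 8

Residual along s→junc→core→dst: s→junc: 11, junc→core: 8, core→dst: 9.
Bottleneck = min = 8.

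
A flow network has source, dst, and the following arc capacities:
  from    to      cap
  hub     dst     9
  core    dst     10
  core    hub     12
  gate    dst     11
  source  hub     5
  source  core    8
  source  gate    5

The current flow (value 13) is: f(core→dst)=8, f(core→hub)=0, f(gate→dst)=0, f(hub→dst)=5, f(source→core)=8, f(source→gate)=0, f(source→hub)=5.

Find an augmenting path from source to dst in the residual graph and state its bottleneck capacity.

source→gate→dst, bottleneck 5

Residual along source→gate→dst: source→gate: 5, gate→dst: 11.
Bottleneck = min = 5.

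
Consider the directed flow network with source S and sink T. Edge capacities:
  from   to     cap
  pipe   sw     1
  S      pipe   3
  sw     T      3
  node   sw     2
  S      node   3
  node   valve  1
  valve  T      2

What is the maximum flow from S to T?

Augment S->node->valve->T: bottleneck 1. Total 1.
Augment S->node->sw->T: bottleneck 2. Total 3.
Augment S->pipe->sw->T: bottleneck 1. Total 4.
No augmenting path remains in the residual graph.

4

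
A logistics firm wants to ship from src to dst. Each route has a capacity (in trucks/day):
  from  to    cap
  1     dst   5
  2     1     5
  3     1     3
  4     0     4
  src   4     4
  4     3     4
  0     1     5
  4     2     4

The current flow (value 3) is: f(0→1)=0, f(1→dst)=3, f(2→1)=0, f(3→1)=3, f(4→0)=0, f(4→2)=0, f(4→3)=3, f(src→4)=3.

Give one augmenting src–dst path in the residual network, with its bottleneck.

src→4→2→1→dst, bottleneck 1

Residual along src→4→2→1→dst: src→4: 1, 4→2: 4, 2→1: 5, 1→dst: 2.
Bottleneck = min = 1.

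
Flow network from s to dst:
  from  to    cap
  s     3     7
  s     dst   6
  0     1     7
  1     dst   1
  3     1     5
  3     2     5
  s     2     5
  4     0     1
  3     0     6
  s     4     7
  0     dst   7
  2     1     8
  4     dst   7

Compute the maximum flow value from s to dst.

20

Augment s→dst: bottleneck 6. Total 6.
Augment s→4→dst: bottleneck 7. Total 13.
Augment s→3→0→dst: bottleneck 6. Total 19.
Augment s→3→1→dst: bottleneck 1. Total 20.
No augmenting path remains in the residual graph.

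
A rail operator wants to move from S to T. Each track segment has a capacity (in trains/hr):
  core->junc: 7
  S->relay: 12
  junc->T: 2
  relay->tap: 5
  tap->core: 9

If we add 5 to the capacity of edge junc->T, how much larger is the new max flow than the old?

Original max flow = 2.
After raising cap(junc->T), augmenting paths through that edge carry 3 more units.
New max flow = 5. Increase = 3.

3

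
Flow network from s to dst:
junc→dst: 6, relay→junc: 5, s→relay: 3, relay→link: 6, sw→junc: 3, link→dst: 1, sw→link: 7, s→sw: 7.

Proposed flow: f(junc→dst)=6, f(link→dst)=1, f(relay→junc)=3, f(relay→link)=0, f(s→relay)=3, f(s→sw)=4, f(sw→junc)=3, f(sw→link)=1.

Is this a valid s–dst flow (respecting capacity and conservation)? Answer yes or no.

Yes

Every edge has 0 ≤ f(e) ≤ cap(e).
At each intermediate node, inflow equals outflow.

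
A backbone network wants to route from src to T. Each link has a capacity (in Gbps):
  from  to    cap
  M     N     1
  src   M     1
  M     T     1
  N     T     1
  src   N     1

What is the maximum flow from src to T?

2

Augment src→M→T: bottleneck 1. Total 1.
Augment src→N→T: bottleneck 1. Total 2.
No augmenting path remains in the residual graph.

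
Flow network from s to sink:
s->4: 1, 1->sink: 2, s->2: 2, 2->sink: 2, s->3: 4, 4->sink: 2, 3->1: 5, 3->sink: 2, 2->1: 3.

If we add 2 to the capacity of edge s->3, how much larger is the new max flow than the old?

0

Original max flow = 7.
Even with extra capacity on s->3, another cut of capacity 7 remains binding.
New max flow = 7. Increase = 0.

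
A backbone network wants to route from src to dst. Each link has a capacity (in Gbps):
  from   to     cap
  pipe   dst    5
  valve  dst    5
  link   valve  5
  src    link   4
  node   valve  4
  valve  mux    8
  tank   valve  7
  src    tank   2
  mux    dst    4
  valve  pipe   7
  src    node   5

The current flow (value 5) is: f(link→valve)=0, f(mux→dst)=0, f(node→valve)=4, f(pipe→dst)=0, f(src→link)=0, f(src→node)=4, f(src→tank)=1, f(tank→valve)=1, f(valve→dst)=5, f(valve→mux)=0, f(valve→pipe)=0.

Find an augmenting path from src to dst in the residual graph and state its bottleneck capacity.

Residual along src→tank→valve→mux→dst: src→tank: 1, tank→valve: 6, valve→mux: 8, mux→dst: 4.
Bottleneck = min = 1.

src→tank→valve→mux→dst, bottleneck 1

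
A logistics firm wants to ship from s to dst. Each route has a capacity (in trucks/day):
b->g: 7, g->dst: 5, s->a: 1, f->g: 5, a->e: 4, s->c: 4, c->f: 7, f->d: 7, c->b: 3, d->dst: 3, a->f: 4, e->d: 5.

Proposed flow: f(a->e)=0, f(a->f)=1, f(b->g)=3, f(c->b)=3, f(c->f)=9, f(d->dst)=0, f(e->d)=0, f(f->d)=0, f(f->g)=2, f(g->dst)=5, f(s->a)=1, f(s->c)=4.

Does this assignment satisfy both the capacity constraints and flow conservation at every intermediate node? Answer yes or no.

Capacity violated on c->f: flow 9 > capacity 7.

No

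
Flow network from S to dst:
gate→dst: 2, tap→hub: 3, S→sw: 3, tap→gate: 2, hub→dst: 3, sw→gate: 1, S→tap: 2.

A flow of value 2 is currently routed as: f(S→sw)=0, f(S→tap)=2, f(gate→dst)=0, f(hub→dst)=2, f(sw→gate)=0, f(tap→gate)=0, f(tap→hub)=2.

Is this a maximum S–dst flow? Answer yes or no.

No

Residual path S→sw→gate→dst has bottleneck 1 > 0.
Pushing 1 along it raises the flow to 3, so the given flow is not maximum.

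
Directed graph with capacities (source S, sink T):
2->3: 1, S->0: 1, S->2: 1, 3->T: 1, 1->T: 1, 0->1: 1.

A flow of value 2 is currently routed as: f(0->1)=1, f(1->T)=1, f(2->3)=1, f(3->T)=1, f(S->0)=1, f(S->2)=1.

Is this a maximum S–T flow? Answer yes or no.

Yes

Residual reachable from S: {S}; T is not reachable.
Saturated cut: S->2, S->0 with total capacity 2 = current flow value. Flow is maximum.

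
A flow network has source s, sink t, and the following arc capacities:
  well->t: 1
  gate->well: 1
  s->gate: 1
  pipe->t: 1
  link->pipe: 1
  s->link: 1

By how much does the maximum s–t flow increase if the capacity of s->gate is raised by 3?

Original max flow = 2.
Even with extra capacity on s->gate, another cut of capacity 2 remains binding.
New max flow = 2. Increase = 0.

0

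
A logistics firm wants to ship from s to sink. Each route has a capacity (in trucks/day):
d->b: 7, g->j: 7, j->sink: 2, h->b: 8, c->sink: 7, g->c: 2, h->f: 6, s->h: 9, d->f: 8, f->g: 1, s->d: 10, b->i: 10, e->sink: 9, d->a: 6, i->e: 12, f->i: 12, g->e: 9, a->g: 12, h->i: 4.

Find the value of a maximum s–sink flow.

13

Augment s->h->i->e->sink: bottleneck 4. Total 4.
Augment s->h->b->i->e->sink: bottleneck 5. Total 9.
Augment s->d->a->g->j->sink: bottleneck 2. Total 11.
Augment s->d->a->g->c->sink: bottleneck 2. Total 13.
No augmenting path remains in the residual graph.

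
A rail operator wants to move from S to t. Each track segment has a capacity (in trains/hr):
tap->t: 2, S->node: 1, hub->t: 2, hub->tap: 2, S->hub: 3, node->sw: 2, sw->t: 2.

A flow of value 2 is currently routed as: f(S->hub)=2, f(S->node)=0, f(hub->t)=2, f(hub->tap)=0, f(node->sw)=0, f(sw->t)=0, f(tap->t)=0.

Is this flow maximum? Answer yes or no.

No

Residual path S->hub->tap->t has bottleneck 1 > 0.
Pushing 1 along it raises the flow to 3, so the given flow is not maximum.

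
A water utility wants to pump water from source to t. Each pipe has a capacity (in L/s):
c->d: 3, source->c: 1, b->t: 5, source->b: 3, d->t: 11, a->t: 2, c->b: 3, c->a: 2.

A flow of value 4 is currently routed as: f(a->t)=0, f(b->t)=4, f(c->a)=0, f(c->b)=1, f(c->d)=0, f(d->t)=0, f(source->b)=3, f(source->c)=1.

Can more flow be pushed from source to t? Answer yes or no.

Residual reachable from source: {source}; t is not reachable.
Saturated cut: source->c, source->b with total capacity 4 = current flow value. Flow is maximum.

No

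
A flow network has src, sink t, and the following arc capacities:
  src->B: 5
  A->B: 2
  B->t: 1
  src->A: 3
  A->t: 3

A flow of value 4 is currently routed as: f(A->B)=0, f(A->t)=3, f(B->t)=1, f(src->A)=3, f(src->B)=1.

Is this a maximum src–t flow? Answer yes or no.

Yes

Residual reachable from src: {B, src}; t is not reachable.
Saturated cut: src->A, B->t with total capacity 4 = current flow value. Flow is maximum.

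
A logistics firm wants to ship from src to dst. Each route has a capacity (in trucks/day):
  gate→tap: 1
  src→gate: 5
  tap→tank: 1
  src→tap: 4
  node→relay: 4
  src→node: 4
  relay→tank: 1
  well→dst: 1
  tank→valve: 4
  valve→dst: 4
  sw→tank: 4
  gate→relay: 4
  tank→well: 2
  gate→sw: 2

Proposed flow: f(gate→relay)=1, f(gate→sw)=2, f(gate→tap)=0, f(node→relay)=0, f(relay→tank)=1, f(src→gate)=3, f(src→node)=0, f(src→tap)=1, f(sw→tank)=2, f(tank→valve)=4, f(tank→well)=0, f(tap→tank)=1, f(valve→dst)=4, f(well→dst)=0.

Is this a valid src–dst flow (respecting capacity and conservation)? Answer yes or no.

Yes

Every edge has 0 ≤ f(e) ≤ cap(e).
At each intermediate node, inflow equals outflow.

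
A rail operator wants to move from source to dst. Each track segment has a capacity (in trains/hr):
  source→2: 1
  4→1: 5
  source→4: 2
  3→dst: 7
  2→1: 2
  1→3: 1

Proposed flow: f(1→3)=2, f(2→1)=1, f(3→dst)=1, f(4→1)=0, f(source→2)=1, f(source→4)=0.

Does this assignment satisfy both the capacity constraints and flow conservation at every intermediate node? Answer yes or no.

No

Capacity violated on 1→3: flow 2 > capacity 1.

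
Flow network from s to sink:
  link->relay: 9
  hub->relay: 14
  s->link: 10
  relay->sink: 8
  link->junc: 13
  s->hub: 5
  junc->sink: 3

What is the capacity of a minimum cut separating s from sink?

11

Max flow = 11 (via 3 augmenting paths).
In the residual at optimum, the set reachable from s is {hub, junc, link, relay, s}.
Cut edges: junc->sink (cap 3), relay->sink (cap 8). Sum = 11.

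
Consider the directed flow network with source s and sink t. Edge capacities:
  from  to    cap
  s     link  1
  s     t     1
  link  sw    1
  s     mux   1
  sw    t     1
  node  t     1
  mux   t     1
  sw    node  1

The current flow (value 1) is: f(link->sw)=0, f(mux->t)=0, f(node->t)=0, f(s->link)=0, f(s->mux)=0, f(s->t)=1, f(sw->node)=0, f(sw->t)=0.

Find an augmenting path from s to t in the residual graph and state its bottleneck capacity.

Residual along s->mux->t: s->mux: 1, mux->t: 1.
Bottleneck = min = 1.

s->mux->t, bottleneck 1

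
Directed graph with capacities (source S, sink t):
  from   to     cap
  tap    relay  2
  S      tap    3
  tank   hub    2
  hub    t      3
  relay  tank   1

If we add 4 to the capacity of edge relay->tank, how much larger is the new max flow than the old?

Original max flow = 1.
After raising cap(relay->tank), augmenting paths through that edge carry 1 more unit.
New max flow = 2. Increase = 1.

1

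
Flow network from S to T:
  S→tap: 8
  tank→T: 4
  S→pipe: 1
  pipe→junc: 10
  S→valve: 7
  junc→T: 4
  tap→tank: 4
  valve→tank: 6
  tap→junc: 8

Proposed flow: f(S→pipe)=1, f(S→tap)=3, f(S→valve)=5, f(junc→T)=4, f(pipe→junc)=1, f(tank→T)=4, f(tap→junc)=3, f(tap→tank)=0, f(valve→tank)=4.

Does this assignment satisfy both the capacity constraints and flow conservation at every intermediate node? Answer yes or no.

Conservation fails at valve: inflow 5 ≠ outflow 4.

No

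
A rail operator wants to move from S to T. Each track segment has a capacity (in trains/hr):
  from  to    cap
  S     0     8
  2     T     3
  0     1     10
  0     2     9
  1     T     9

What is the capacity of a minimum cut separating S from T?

Max flow = 8 (via 2 augmenting paths).
In the residual at optimum, the set reachable from S is {S}.
Cut edges: S->0 (cap 8). Sum = 8.

8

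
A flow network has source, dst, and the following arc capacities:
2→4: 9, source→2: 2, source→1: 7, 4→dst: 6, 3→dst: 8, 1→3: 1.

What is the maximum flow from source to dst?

3

Augment source→2→4→dst: bottleneck 2. Total 2.
Augment source→1→3→dst: bottleneck 1. Total 3.
No augmenting path remains in the residual graph.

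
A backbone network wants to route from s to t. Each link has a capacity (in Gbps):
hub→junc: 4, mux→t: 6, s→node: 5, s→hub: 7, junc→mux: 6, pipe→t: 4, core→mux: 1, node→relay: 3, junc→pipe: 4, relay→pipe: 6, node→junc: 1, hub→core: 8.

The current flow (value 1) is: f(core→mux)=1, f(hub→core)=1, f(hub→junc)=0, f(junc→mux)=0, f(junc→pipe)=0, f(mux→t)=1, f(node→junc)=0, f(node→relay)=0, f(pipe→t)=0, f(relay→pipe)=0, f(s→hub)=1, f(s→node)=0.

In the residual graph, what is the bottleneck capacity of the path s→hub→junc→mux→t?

4

Residual capacities along the path: s→hub: 6, hub→junc: 4, junc→mux: 6, mux→t: 5.
Minimum is 4.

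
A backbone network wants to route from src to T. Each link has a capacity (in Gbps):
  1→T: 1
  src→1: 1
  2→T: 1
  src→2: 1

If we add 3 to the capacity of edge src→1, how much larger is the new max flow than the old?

0

Original max flow = 2.
Even with extra capacity on src→1, another cut of capacity 2 remains binding.
New max flow = 2. Increase = 0.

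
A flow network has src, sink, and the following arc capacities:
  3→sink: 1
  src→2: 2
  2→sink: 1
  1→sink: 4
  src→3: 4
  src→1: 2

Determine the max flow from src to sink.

4

Augment src→1→sink: bottleneck 2. Total 2.
Augment src→3→sink: bottleneck 1. Total 3.
Augment src→2→sink: bottleneck 1. Total 4.
No augmenting path remains in the residual graph.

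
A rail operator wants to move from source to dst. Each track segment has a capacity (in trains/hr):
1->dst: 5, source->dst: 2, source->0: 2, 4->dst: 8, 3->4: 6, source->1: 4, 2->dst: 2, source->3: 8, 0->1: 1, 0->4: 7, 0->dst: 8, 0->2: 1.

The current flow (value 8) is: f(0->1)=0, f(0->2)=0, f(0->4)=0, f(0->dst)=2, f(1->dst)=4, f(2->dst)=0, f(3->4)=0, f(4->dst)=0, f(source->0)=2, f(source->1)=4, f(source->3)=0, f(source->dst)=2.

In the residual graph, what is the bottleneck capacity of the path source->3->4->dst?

Residual capacities along the path: source->3: 8, 3->4: 6, 4->dst: 8.
Minimum is 6.

6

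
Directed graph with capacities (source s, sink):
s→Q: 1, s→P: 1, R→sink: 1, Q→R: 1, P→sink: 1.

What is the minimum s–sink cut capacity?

Max flow = 2 (via 2 augmenting paths).
In the residual at optimum, the set reachable from s is {s}.
Cut edges: s→Q (cap 1), s→P (cap 1). Sum = 2.

2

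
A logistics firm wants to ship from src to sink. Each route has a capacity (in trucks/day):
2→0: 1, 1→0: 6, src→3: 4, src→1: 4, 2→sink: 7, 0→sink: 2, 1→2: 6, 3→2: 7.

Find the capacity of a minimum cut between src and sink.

8

Max flow = 8 (via 3 augmenting paths).
In the residual at optimum, the set reachable from src is {src}.
Cut edges: src→3 (cap 4), src→1 (cap 4). Sum = 8.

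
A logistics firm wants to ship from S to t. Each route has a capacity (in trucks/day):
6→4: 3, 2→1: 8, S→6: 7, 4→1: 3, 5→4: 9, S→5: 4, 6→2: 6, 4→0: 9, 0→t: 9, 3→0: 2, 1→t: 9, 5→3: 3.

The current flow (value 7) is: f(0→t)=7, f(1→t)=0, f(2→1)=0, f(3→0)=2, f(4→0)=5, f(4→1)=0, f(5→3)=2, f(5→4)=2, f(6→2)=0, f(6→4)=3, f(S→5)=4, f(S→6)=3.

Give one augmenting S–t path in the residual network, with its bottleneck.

S→6→2→1→t, bottleneck 4

Residual along S→6→2→1→t: S→6: 4, 6→2: 6, 2→1: 8, 1→t: 9.
Bottleneck = min = 4.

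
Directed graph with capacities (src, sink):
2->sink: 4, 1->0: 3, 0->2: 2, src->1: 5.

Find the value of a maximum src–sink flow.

Augment src->1->0->2->sink: bottleneck 2. Total 2.
No augmenting path remains in the residual graph.

2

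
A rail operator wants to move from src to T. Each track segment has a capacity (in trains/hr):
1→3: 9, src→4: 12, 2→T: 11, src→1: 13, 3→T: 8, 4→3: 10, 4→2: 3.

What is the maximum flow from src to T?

Augment src→4→2→T: bottleneck 3. Total 3.
Augment src→4→3→T: bottleneck 8. Total 11.
No augmenting path remains in the residual graph.

11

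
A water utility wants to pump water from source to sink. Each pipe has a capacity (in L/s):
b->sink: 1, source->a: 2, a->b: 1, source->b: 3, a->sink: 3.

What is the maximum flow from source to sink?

Augment source->a->sink: bottleneck 2. Total 2.
Augment source->b->sink: bottleneck 1. Total 3.
No augmenting path remains in the residual graph.

3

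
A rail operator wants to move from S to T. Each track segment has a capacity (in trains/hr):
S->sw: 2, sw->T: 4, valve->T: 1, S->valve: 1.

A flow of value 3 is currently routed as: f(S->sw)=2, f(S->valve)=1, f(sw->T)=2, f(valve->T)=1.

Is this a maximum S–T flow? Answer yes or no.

Residual reachable from S: {S}; T is not reachable.
Saturated cut: S->sw, S->valve with total capacity 3 = current flow value. Flow is maximum.

Yes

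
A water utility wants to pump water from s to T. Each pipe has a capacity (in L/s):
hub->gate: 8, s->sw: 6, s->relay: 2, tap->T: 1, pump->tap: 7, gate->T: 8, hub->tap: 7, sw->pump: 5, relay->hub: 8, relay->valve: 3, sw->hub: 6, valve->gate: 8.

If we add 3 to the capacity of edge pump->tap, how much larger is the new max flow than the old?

0

Original max flow = 8.
Edge pump->tap does not cross the min cut (source side {s}), so extra capacity there cannot help.
New max flow = 8. Increase = 0.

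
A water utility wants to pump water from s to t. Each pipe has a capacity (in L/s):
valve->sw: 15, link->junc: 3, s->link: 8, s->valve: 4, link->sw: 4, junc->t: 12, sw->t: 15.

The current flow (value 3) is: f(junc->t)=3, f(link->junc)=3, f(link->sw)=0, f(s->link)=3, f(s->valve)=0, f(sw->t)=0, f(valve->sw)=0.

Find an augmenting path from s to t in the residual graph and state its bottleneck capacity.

Residual along s->link->sw->t: s->link: 5, link->sw: 4, sw->t: 15.
Bottleneck = min = 4.

s->link->sw->t, bottleneck 4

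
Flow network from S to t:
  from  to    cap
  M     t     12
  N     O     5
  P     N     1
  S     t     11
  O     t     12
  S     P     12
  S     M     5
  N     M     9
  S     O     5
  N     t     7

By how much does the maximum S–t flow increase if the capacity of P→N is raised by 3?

Original max flow = 22.
After raising cap(P→N), augmenting paths through that edge carry 3 more units.
New max flow = 25. Increase = 3.

3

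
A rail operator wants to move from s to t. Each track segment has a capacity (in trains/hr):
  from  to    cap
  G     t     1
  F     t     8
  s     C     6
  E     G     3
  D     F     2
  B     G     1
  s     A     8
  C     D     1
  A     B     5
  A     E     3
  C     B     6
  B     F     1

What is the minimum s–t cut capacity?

3

Max flow = 3 (via 3 augmenting paths).
In the residual at optimum, the set reachable from s is {A, B, C, E, G, s}.
Cut edges: C→D (cap 1), B→F (cap 1), G→t (cap 1). Sum = 3.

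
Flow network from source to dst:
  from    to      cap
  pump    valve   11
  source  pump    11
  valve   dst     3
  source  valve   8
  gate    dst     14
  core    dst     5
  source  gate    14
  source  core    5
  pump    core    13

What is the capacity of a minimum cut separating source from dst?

Max flow = 22 (via 3 augmenting paths).
In the residual at optimum, the set reachable from source is {core, pump, source, valve}.
Cut edges: source→gate (cap 14), valve→dst (cap 3), core→dst (cap 5). Sum = 22.

22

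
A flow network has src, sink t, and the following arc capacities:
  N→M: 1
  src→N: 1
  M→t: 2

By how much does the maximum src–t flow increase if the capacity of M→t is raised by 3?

0

Original max flow = 1.
Edge M→t does not cross the min cut (source side {src}), so extra capacity there cannot help.
New max flow = 1. Increase = 0.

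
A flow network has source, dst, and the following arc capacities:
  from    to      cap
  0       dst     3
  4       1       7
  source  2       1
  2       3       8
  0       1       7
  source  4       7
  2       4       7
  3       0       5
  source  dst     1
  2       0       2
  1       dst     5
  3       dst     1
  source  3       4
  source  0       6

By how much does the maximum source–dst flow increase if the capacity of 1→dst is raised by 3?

Original max flow = 10.
After raising cap(1→dst), augmenting paths through that edge carry 3 more units.
New max flow = 13. Increase = 3.

3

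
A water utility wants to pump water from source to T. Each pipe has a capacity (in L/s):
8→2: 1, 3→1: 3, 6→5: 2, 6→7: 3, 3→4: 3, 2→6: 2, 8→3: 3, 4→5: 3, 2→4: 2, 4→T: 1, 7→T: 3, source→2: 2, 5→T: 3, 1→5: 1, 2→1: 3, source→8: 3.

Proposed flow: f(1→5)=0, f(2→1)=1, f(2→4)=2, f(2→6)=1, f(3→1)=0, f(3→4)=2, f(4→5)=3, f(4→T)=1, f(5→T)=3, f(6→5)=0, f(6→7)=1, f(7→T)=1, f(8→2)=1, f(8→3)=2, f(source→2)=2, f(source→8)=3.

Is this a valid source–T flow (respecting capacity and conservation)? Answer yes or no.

Conservation fails at 2: inflow 3 ≠ outflow 4.

No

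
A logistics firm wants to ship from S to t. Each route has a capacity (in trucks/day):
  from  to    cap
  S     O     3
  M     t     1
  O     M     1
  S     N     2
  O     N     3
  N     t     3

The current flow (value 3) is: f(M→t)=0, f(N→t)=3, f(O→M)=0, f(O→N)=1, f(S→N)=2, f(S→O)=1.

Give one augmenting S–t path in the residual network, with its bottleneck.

S→O→M→t, bottleneck 1

Residual along S→O→M→t: S→O: 2, O→M: 1, M→t: 1.
Bottleneck = min = 1.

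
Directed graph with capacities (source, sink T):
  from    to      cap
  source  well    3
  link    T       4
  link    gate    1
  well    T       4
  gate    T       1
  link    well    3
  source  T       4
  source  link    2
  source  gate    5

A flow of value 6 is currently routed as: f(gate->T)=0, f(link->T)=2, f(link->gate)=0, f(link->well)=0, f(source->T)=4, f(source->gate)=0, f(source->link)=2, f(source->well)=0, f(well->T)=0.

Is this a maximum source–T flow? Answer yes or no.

No

Residual path source->gate->T has bottleneck 1 > 0.
Pushing 1 along it raises the flow to 7, so the given flow is not maximum.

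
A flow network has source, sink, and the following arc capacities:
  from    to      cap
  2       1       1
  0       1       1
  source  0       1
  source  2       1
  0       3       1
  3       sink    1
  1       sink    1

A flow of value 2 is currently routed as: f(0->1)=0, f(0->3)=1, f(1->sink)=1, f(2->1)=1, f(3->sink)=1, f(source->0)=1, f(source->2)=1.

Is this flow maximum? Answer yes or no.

Residual reachable from source: {source}; sink is not reachable.
Saturated cut: source->0, source->2 with total capacity 2 = current flow value. Flow is maximum.

Yes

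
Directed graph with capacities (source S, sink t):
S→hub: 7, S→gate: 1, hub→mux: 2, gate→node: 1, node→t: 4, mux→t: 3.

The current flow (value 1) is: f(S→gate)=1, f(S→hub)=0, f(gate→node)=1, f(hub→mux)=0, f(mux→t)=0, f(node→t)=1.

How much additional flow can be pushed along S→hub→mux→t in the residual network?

Residual capacities along the path: S→hub: 7, hub→mux: 2, mux→t: 3.
Minimum is 2.

2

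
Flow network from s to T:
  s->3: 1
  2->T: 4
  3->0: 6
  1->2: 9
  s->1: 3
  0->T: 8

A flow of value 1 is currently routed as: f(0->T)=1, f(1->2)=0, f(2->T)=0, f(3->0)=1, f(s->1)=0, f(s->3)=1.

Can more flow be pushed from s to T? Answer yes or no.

Yes

Residual path s->1->2->T has bottleneck 3 > 0.
Pushing 3 along it raises the flow to 4, so the given flow is not maximum.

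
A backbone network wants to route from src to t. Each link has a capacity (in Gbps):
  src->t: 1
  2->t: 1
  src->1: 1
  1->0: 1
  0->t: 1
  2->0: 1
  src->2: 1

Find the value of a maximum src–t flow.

Augment src->t: bottleneck 1. Total 1.
Augment src->2->t: bottleneck 1. Total 2.
Augment src->1->0->t: bottleneck 1. Total 3.
No augmenting path remains in the residual graph.

3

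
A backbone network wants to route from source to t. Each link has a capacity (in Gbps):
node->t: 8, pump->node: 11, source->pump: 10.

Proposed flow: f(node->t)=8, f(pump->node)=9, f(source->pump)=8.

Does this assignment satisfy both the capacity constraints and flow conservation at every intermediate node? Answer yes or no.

Conservation fails at pump: inflow 8 ≠ outflow 9.

No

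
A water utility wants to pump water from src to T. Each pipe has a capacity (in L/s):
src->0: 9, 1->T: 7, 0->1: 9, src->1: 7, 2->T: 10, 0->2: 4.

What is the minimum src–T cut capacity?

Max flow = 11 (via 2 augmenting paths).
In the residual at optimum, the set reachable from src is {0, 1, src}.
Cut edges: 0->2 (cap 4), 1->T (cap 7). Sum = 11.

11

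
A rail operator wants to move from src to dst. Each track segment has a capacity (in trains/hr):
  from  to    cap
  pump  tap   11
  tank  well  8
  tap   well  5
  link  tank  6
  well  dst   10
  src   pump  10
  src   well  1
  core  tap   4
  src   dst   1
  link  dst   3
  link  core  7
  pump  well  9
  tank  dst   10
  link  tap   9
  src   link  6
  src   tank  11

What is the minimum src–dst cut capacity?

24

Max flow = 24 (via 6 augmenting paths).
In the residual at optimum, the set reachable from src is {core, link, pump, src, tank, tap, well}.
Cut edges: src->dst (cap 1), link->dst (cap 3), tank->dst (cap 10), well->dst (cap 10). Sum = 24.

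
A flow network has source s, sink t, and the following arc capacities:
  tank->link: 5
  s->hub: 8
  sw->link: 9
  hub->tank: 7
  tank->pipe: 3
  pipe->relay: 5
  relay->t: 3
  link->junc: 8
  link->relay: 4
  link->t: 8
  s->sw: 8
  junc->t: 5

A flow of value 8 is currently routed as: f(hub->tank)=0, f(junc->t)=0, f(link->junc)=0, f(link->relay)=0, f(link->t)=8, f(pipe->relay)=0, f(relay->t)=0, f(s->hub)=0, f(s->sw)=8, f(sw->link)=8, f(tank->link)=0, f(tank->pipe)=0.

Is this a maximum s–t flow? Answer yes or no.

No

Residual path s->hub->tank->pipe->relay->t has bottleneck 3 > 0.
Pushing 3 along it raises the flow to 11, so the given flow is not maximum.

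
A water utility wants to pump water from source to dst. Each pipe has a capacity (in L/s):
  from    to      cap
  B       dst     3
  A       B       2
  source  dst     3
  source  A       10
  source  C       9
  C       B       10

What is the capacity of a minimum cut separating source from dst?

6

Max flow = 6 (via 3 augmenting paths).
In the residual at optimum, the set reachable from source is {A, B, C, source}.
Cut edges: source->dst (cap 3), B->dst (cap 3). Sum = 6.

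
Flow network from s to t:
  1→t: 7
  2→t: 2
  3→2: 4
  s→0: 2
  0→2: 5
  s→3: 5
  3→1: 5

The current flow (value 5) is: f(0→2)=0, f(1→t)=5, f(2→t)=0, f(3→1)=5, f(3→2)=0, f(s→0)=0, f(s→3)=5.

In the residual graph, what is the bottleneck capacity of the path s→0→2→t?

2

Residual capacities along the path: s→0: 2, 0→2: 5, 2→t: 2.
Minimum is 2.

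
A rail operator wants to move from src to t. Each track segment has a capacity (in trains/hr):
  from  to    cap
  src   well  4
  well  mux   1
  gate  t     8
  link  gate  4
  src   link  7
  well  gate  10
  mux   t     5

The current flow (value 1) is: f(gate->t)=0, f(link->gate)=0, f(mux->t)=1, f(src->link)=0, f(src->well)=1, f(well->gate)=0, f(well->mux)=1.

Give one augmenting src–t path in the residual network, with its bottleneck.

src->well->gate->t, bottleneck 3

Residual along src->well->gate->t: src->well: 3, well->gate: 10, gate->t: 8.
Bottleneck = min = 3.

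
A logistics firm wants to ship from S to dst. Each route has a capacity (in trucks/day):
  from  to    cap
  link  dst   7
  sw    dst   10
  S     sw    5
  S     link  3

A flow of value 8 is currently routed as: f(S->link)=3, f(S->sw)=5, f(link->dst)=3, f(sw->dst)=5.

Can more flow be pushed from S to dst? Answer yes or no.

Residual reachable from S: {S}; dst is not reachable.
Saturated cut: S->link, S->sw with total capacity 8 = current flow value. Flow is maximum.

No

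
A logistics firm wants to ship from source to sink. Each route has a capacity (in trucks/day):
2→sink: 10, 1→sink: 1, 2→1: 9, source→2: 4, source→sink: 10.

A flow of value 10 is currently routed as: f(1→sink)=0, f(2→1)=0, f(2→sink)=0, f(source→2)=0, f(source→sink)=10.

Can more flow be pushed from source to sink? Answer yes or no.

Yes

Residual path source→2→sink has bottleneck 4 > 0.
Pushing 4 along it raises the flow to 14, so the given flow is not maximum.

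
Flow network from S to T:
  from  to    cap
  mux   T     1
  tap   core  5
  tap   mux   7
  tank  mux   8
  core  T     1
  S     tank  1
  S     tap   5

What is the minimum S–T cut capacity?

2

Max flow = 2 (via 2 augmenting paths).
In the residual at optimum, the set reachable from S is {S, core, mux, tank, tap}.
Cut edges: core->T (cap 1), mux->T (cap 1). Sum = 2.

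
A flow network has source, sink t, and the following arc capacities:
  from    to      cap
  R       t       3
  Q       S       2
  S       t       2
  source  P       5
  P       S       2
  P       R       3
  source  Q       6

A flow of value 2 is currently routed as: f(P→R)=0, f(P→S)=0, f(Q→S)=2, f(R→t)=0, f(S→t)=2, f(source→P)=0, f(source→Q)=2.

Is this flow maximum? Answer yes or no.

Residual path source→P→R→t has bottleneck 3 > 0.
Pushing 3 along it raises the flow to 5, so the given flow is not maximum.

No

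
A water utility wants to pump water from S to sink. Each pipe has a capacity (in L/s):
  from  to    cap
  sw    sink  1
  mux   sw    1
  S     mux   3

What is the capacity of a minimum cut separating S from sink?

1

Max flow = 1 (via 1 augmenting path).
In the residual at optimum, the set reachable from S is {S, mux}.
Cut edges: mux→sw (cap 1). Sum = 1.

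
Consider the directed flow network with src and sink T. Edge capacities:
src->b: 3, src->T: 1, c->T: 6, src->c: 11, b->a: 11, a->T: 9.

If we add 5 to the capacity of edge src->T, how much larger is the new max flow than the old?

5

Original max flow = 10.
After raising cap(src->T), augmenting paths through that edge carry 5 more units.
New max flow = 15. Increase = 5.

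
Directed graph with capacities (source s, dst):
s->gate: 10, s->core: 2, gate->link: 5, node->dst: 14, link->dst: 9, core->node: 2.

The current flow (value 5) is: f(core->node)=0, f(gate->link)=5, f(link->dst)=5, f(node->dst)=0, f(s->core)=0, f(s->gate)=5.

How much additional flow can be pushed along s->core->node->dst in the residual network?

2

Residual capacities along the path: s->core: 2, core->node: 2, node->dst: 14.
Minimum is 2.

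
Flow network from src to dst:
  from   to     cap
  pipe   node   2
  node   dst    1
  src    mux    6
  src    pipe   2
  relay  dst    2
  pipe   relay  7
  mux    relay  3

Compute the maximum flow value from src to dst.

Augment src→pipe→node→dst: bottleneck 1. Total 1.
Augment src→pipe→relay→dst: bottleneck 1. Total 2.
Augment src→mux→relay→dst: bottleneck 1. Total 3.
No augmenting path remains in the residual graph.

3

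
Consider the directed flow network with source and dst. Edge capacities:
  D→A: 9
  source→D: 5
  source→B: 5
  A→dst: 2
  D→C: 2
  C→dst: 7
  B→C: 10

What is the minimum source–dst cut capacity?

9

Max flow = 9 (via 3 augmenting paths).
In the residual at optimum, the set reachable from source is {A, D, source}.
Cut edges: source→B (cap 5), D→C (cap 2), A→dst (cap 2). Sum = 9.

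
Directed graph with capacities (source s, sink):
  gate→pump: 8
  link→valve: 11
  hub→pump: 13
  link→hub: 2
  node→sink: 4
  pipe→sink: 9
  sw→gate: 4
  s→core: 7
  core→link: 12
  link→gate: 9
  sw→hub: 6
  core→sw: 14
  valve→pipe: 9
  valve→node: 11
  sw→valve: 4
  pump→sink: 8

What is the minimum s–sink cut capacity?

7

Max flow = 7 (via 2 augmenting paths).
In the residual at optimum, the set reachable from s is {s}.
Cut edges: s→core (cap 7). Sum = 7.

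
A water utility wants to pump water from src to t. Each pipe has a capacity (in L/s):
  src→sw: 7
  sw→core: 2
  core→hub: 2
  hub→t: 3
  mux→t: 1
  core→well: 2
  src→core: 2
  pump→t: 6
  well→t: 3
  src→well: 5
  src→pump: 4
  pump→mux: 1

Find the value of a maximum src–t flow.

Augment src→pump→t: bottleneck 4. Total 4.
Augment src→well→t: bottleneck 3. Total 7.
Augment src→core→hub→t: bottleneck 2. Total 9.
No augmenting path remains in the residual graph.

9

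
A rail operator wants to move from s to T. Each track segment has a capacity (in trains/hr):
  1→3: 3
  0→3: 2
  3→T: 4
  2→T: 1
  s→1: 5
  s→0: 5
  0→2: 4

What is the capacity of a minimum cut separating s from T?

5

Max flow = 5 (via 3 augmenting paths).
In the residual at optimum, the set reachable from s is {0, 1, 2, 3, s}.
Cut edges: 3→T (cap 4), 2→T (cap 1). Sum = 5.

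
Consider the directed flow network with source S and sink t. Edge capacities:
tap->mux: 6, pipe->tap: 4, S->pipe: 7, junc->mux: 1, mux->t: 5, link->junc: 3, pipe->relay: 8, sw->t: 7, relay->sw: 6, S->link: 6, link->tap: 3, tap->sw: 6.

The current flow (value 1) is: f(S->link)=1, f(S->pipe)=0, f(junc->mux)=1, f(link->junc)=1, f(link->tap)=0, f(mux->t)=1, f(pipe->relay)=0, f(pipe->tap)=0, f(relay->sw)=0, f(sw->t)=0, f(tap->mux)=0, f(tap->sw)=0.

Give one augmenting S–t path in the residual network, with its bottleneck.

Residual along S->link->tap->mux->t: S->link: 5, link->tap: 3, tap->mux: 6, mux->t: 4.
Bottleneck = min = 3.

S->link->tap->mux->t, bottleneck 3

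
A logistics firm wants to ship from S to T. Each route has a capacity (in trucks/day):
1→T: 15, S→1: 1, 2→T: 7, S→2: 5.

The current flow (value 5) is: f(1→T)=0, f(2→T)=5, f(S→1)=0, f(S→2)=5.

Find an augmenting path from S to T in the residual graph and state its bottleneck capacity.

Residual along S→1→T: S→1: 1, 1→T: 15.
Bottleneck = min = 1.

S→1→T, bottleneck 1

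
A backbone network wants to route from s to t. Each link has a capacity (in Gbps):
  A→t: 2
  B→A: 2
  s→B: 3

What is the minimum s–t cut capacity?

2

Max flow = 2 (via 1 augmenting path).
In the residual at optimum, the set reachable from s is {B, s}.
Cut edges: B→A (cap 2). Sum = 2.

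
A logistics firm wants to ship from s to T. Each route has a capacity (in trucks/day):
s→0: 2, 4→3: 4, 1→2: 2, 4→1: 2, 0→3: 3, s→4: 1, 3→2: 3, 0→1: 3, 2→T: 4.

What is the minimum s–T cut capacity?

Max flow = 3 (via 2 augmenting paths).
In the residual at optimum, the set reachable from s is {s}.
Cut edges: s→0 (cap 2), s→4 (cap 1). Sum = 3.

3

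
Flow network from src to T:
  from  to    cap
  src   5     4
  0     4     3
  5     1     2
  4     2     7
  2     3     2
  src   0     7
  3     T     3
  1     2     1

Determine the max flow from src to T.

2

Augment src->5->1->2->3->T: bottleneck 1. Total 1.
Augment src->0->4->2->3->T: bottleneck 1. Total 2.
No augmenting path remains in the residual graph.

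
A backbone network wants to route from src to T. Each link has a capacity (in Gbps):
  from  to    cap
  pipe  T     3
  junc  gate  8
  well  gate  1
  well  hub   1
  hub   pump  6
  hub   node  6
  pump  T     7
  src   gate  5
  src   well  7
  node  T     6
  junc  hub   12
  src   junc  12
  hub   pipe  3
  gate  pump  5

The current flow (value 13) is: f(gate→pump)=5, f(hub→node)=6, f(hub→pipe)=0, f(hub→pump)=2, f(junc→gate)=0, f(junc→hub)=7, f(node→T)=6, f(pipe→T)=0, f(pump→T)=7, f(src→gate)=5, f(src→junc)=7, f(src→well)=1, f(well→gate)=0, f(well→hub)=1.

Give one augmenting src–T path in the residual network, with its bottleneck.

Residual along src→junc→hub→pipe→T: src→junc: 5, junc→hub: 5, hub→pipe: 3, pipe→T: 3.
Bottleneck = min = 3.

src→junc→hub→pipe→T, bottleneck 3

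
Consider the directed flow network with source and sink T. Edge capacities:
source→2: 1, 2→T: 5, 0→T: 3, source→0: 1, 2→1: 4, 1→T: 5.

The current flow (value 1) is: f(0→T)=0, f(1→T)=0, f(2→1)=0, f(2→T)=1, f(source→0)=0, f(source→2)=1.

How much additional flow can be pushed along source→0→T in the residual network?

1

Residual capacities along the path: source→0: 1, 0→T: 3.
Minimum is 1.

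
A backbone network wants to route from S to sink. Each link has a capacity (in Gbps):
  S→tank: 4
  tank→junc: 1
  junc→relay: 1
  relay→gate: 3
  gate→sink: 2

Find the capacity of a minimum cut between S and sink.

1

Max flow = 1 (via 1 augmenting path).
In the residual at optimum, the set reachable from S is {S, tank}.
Cut edges: tank→junc (cap 1). Sum = 1.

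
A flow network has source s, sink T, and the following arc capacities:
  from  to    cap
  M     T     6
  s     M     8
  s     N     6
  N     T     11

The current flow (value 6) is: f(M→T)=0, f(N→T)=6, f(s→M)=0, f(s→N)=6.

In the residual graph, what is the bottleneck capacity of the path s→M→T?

Residual capacities along the path: s→M: 8, M→T: 6.
Minimum is 6.

6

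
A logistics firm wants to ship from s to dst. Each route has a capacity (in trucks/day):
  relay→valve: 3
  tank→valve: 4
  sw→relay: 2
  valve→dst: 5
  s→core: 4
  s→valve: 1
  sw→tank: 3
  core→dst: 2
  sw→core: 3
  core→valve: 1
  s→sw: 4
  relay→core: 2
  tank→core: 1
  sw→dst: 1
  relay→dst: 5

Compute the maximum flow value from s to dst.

8

Augment s→sw→dst: bottleneck 1. Total 1.
Augment s→core→dst: bottleneck 2. Total 3.
Augment s→valve→dst: bottleneck 1. Total 4.
Augment s→sw→relay→dst: bottleneck 2. Total 6.
Augment s→core→valve→dst: bottleneck 1. Total 7.
Augment s→sw→tank→valve→dst: bottleneck 1. Total 8.
No augmenting path remains in the residual graph.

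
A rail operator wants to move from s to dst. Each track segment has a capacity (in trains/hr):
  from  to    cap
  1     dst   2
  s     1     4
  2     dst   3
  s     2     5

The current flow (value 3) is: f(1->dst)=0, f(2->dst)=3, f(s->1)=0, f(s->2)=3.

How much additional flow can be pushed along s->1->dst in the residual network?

2

Residual capacities along the path: s->1: 4, 1->dst: 2.
Minimum is 2.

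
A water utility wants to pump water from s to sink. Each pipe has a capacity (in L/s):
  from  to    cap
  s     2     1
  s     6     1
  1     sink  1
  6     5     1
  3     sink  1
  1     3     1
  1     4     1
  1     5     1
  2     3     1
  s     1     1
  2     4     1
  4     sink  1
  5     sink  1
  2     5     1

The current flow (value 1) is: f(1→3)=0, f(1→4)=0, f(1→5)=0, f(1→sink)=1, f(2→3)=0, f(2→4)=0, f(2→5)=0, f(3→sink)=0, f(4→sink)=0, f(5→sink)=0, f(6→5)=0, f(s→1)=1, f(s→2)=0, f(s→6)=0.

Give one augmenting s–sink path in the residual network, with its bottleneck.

s→6→5→sink, bottleneck 1

Residual along s→6→5→sink: s→6: 1, 6→5: 1, 5→sink: 1.
Bottleneck = min = 1.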